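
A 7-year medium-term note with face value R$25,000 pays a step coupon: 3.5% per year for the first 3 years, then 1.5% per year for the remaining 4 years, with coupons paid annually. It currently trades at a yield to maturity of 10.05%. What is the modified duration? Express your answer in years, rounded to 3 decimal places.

Periodic yield y = 0.1005. First find Macaulay duration:
  t   CF        PV=CF/(1+0.1005)^t    t·PV
  1       875.00       795.0931       795.0931
  2       875.00       722.4835     1,444.9671
  3       875.00       656.5048     1,969.5144
  4       375.00       255.6649     1,022.6595
  5       375.00       232.3170     1,161.5851
  6       375.00       211.1013     1,266.6080
  7    25,375.00    12,980.0308    90,860.2155
  Σ                 15,853.1955    98,520.6429
P = 15,853.1955; Macaulay duration = 98,520.6429 / 15,853.1955 = 6.21456 years.
Modified duration = D_Mac / (1 + y) = 6.21456 / 1.1005 = 5.64703 years.

5.647 years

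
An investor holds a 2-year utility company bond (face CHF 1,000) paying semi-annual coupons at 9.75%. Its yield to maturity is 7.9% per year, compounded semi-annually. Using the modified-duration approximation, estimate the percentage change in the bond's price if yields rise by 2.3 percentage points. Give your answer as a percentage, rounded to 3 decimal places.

-4.132%

Periodic yield y = 0.0395. Modified duration first:
  t   CF        PV=CF/(1+0.0395)^t    t·PV
  1        48.75        46.8975        46.8975
  2        48.75        45.1155        90.2310
  3        48.75        43.4011       130.2034
  4     1,048.75       898.2020     3,592.8078
  Σ                  1,033.6161     3,860.1398
P = 1,033.6161; D_Mac = 3.73460 half-year periods = 1.86730 yrs; D_mod = 1.86730/(1+0.0395) = 1.79634 yrs.
ΔP/P ≈ -D_mod · Δy = -1.79634 × (+0.023) = -0.041316 = -4.1316%.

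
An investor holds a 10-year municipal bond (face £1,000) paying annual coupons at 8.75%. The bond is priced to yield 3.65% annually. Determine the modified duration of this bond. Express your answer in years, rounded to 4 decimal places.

Periodic yield y = 0.0365. First find Macaulay duration:
  t   CF        PV=CF/(1+0.0365)^t    t·PV
  1        87.50        84.4187        84.4187
  2        87.50        81.4459       162.8919
  3        87.50        78.5778       235.7335
  4        87.50        75.8108       303.2430
  5        87.50        73.1411       365.7055
  6        87.50        70.5655       423.3928
  7        87.50        68.0805       476.5637
  8        87.50        65.6831       525.4648
  9        87.50        63.3701       570.3308
  10    1,087.50       759.8646     7,598.6458
  Σ                  1,420.9581    10,746.3905
P = 1,420.9581; Macaulay duration = 10,746.3905 / 1,420.9581 = 7.56278 years.
Modified duration = D_Mac / (1 + y) = 7.56278 / 1.0365 = 7.29646 years.

7.2965 years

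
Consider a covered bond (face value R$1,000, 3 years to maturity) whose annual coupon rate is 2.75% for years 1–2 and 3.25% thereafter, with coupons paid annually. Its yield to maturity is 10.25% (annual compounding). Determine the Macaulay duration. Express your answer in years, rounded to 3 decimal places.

Periodic yield y = 0.1025. Discount each cash flow and weight by its year:
  t   CF        PV=CF/(1+0.1025)^t    t·PV
  1        27.50        24.9433        24.9433
  2        27.50        22.6243        45.2486
  3     1,032.50       770.4674     2,311.4022
  Σ                    818.0350     2,381.5941
Price P = Σ PV = 818.0350.
Macaulay duration = Σ(t·PV) / P = 2,381.5941 / 818.0350 = 2.91136 years.

2.911 years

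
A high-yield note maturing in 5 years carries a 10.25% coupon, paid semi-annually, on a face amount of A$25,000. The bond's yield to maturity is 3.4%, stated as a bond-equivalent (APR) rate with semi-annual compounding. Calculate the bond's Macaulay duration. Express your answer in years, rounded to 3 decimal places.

Periodic yield y = 0.017. Discount each cash flow and weight by its period:
  t   CF        PV=CF/(1+0.017)^t    t·PV
  1     1,281.25     1,259.8328     1,259.8328
  2     1,281.25     1,238.7737     2,477.5474
  3     1,281.25     1,218.0666     3,654.1997
  4     1,281.25     1,197.7056     4,790.8223
  5     1,281.25     1,177.6849     5,888.4246
  6     1,281.25     1,157.9989     6,947.9936
  7     1,281.25     1,138.6420     7,970.4942
  8     1,281.25     1,119.6087     8,956.8694
  9     1,281.25     1,100.8935     9,908.0414
  10   26,281.25    22,204.2694   222,042.6942
  Σ                 32,813.4761   273,896.9195
Price P = Σ PV = 32,813.4761.
Macaulay duration = Σ(t·PV) / P = 273,896.9195 / 32,813.4761 = 8.34709 half-year periods.
In years: 8.34709 / 2 = 4.17354 years.

4.174 years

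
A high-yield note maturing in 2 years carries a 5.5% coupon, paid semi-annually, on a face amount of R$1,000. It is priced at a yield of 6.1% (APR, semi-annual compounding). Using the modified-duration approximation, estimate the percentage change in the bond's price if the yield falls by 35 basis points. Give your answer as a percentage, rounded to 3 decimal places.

Periodic yield y = 0.0305. Modified duration first:
  t   CF        PV=CF/(1+0.0305)^t    t·PV
  1        27.50        26.6861        26.6861
  2        27.50        25.8962        51.7925
  3        27.50        25.1298        75.3893
  4     1,027.50       911.1499     3,644.5997
  Σ                    988.8620     3,798.4676
P = 988.8620; D_Mac = 3.84125 half-year periods = 1.92063 yrs; D_mod = 1.92063/(1+0.0305) = 1.86378 yrs.
ΔP/P ≈ -D_mod · Δy = -1.86378 × (-0.0035) = +0.006523 = +0.6523%.

+0.652%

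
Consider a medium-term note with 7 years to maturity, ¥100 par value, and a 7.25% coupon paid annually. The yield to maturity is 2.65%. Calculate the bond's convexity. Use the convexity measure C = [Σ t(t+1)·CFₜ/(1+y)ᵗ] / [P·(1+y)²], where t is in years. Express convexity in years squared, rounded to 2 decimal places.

42.06

With y = 0.0265:
  t   CF        PV=CF/(1+0.0265)^t    t·PV        t(t+1)·PV
  1         7.25         7.0628         7.0628          14.1257
  2         7.25         6.8805        13.7610          41.2830
  3         7.25         6.7029        20.1086          80.4345
  4         7.25         6.5298        26.1193         130.5967
  5         7.25         6.3613        31.8063         190.8378
  6         7.25         6.1970        37.1822         260.2757
  7       107.25        89.3068       625.1477       5,001.1819
  Σ                    129.0412       761.1881       5,718.7353
P = 129.0412.
Convexity = Σ t(t+1)·PV / [P·(1+y)²] = 5,718.7353 / (129.0412 × 1.053702) = 42.05850.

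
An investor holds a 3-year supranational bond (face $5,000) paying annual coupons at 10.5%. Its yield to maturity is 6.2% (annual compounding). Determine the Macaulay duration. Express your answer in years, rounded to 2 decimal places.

2.74 years

Periodic yield y = 0.062. Discount each cash flow and weight by its year:
  t   CF        PV=CF/(1+0.062)^t    t·PV
  1       525.00       494.3503       494.3503
  2       525.00       465.4899       930.9798
  3     5,525.00     4,612.7374    13,838.2122
  Σ                  5,572.5776    15,263.5423
Price P = Σ PV = 5,572.5776.
Macaulay duration = Σ(t·PV) / P = 15,263.5423 / 5,572.5776 = 2.73905 years.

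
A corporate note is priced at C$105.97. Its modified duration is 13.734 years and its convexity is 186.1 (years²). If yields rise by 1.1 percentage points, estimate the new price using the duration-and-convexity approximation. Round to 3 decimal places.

C$91.154

Duration effect: -D_mod·Δy = -13.734 × (+0.011) = -0.151074
Convexity effect: ½·C·(Δy)² = 0.5 × 186.1 × (0.011)² = +0.01125905
ΔP/P ≈ -0.151074 + 0.01125905 = -0.13981495
New price ≈ 105.97 × (1 - 0.13981495) = 91.1538097485.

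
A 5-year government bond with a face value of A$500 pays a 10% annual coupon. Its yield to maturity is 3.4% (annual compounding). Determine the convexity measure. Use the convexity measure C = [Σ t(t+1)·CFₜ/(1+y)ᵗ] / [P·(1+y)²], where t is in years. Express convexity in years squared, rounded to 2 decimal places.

22.69

With y = 0.034:
  t   CF        PV=CF/(1+0.034)^t    t·PV        t(t+1)·PV
  1        50.00        48.3559        48.3559          96.7118
  2        50.00        46.7659        93.5317         280.5952
  3        50.00        45.2281       135.6843         542.7373
  4        50.00        43.7409       174.9637         874.8183
  5       550.00       465.3289     2,326.6443      13,959.8660
  Σ                    649.4196     2,779.1799      15,754.7285
P = 649.4196.
Convexity = Σ t(t+1)·PV / [P·(1+y)²] = 15,754.7285 / (649.4196 × 1.069156) = 22.69052.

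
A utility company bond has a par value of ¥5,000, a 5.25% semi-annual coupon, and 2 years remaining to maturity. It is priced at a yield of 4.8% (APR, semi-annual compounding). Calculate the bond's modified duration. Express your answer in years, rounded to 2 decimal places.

Periodic yield y = 0.024. First find Macaulay duration:
  t   CF        PV=CF/(1+0.024)^t    t·PV
  1       131.25       128.1738       128.1738
  2       131.25       125.1698       250.3395
  3       131.25       122.2361       366.7083
  4     5,131.25     4,666.8447    18,667.3788
  Σ                  5,042.4244    19,412.6004
P = 5,042.4244; Macaulay duration = 19,412.6004 / 5,042.4244 = 3.84985 half-year periods = 1.92493 years.
Modified duration = D_Mac / (1 + y) = 1.92493 / 1.024 = 1.87981 years.

1.88 years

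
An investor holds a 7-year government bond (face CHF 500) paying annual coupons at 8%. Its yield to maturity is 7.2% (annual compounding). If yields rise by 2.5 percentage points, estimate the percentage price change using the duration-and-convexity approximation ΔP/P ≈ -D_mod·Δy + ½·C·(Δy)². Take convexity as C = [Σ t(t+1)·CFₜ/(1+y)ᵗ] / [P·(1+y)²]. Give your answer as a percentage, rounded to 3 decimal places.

-12.049%

With y = 0.072:
  t   CF        PV=CF/(1+0.072)^t    t·PV        t(t+1)·PV
  1        40.00        37.3134        37.3134          74.6269
  2        40.00        34.8073        69.6146         208.8438
  3        40.00        32.4695        97.4085         389.6340
  4        40.00        30.2887       121.1549         605.7743
  5        40.00        28.2544       141.2720         847.6320
  6        40.00        26.3567       158.1403       1,106.9820
  7       540.00       331.9176     2,323.4231      18,587.3848
  Σ                    521.4077     2,948.3268      21,820.8778
P = 521.4077; D_Mac = 5.65455 yrs; D_mod = 5.27477 yrs; C = 36.41709.
Duration effect: -5.27477 × (+0.025) = -0.131869
Convexity effect: 0.5 × 36.41709 × (0.025)² = +0.0113803
ΔP/P ≈ -0.131869 + 0.0113803 = -0.120489 = -12.0489%.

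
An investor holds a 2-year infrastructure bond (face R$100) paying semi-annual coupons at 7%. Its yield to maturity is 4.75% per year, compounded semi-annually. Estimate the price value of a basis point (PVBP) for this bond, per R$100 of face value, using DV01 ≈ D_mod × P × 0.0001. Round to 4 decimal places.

R$0.0194

Periodic yield y = 0.02375.
  t   CF        PV=CF/(1+0.02375)^t    t·PV
  1         3.50         3.4188         3.4188
  2         3.50         3.3395         6.6790
  3         3.50         3.2620         9.7861
  4       103.50        94.2247       376.8987
  Σ                    104.2450       396.7826
P = 104.2450; D_Mac = 3.80625 half-year periods = 1.90313 yrs; D_mod = 1.85897 yrs.
DV01 ≈ 1.85897 × 104.2450 × 0.0001 = 0.019379.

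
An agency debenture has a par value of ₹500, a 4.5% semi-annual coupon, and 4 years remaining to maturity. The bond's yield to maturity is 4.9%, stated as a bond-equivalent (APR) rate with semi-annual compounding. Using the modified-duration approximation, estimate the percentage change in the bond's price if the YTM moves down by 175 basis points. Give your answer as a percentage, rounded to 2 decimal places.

Periodic yield y = 0.0245. Modified duration first:
  t   CF        PV=CF/(1+0.0245)^t    t·PV
  1        11.25        10.9810        10.9810
  2        11.25        10.7184        21.4367
  3        11.25        10.4620        31.3861
  4        11.25        10.2119        40.8474
  5        11.25         9.9676        49.8382
  6        11.25         9.7293        58.3757
  7        11.25         9.4966        66.4763
  8       511.25       421.2478     3,369.9822
  Σ                    492.8146     3,649.3237
P = 492.8146; D_Mac = 7.40506 half-year periods = 3.70253 yrs; D_mod = 3.70253/(1+0.0245) = 3.61399 yrs.
ΔP/P ≈ -D_mod · Δy = -3.61399 × (-0.0175) = +0.063245 = +6.3245%.

+6.32%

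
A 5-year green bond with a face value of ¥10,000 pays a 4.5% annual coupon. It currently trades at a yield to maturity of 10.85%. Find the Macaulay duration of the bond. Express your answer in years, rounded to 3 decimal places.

Periodic yield y = 0.1085. Discount each cash flow and weight by its year:
  t   CF        PV=CF/(1+0.1085)^t    t·PV
  1       450.00       405.9540       405.9540
  2       450.00       366.2192       732.4384
  3       450.00       330.3737       991.1210
  4       450.00       298.0367     1,192.1467
  5    10,450.00     6,243.6393    31,218.1963
  Σ                  7,644.2228    34,539.8565
Price P = Σ PV = 7,644.2228.
Macaulay duration = Σ(t·PV) / P = 34,539.8565 / 7,644.2228 = 4.51843 years.

4.518 years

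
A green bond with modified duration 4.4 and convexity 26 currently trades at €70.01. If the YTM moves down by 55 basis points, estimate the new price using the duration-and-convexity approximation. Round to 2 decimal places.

€71.73

Duration effect: -D_mod·Δy = -4.4 × (-0.0055) = +0.024200
Convexity effect: ½·C·(Δy)² = 0.5 × 26 × (-0.0055)² = +0.00039325
ΔP/P ≈ +0.024200 + 0.00039325 = +0.02459325
New price ≈ 70.01 × (1 + 0.02459325) = 71.7317734325.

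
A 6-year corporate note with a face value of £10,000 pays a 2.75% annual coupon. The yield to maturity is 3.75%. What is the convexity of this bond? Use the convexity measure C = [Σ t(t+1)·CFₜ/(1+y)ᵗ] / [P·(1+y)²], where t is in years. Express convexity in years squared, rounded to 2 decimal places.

35.57

With y = 0.0375:
  t   CF        PV=CF/(1+0.0375)^t    t·PV        t(t+1)·PV
  1       275.00       265.0602       265.0602         530.1205
  2       275.00       255.4798       510.9595       1,532.8785
  3       275.00       246.2455       738.7366       2,954.9465
  4       275.00       237.3451       949.3804       4,746.9020
  5       275.00       228.7664     1,143.8318       6,862.9909
  6    10,275.00     8,238.5958    49,431.5750     346,021.0253
  Σ                  9,471.4928    53,039.5436     362,648.8637
P = 9,471.4928.
Convexity = Σ t(t+1)·PV / [P·(1+y)²] = 362,648.8637 / (9,471.4928 × 1.076406) = 35.57064.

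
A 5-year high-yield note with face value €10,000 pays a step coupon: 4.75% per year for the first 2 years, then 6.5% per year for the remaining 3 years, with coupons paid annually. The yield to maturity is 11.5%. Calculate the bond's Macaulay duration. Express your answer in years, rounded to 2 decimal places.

4.47 years

Periodic yield y = 0.115. Discount each cash flow and weight by its year:
  t   CF        PV=CF/(1+0.115)^t    t·PV
  1       475.00       426.0090       426.0090
  2       475.00       382.0708       764.1416
  3       650.00       468.9092     1,406.7276
  4       650.00       420.5464     1,682.1855
  5    10,650.00     6,179.8121    30,899.0605
  Σ                  7,877.3475    35,178.1242
Price P = Σ PV = 7,877.3475.
Macaulay duration = Σ(t·PV) / P = 35,178.1242 / 7,877.3475 = 4.46573 years.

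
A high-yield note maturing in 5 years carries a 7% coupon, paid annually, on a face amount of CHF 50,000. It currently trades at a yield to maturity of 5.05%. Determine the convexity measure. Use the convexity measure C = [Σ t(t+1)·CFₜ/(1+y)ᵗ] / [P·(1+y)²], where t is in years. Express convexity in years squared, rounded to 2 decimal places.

With y = 0.0505:
  t   CF        PV=CF/(1+0.0505)^t    t·PV        t(t+1)·PV
  1     3,500.00     3,331.7468     3,331.7468       6,663.4936
  2     3,500.00     3,171.5819     6,343.1638      19,029.4914
  3     3,500.00     3,019.1165     9,057.3496      36,229.3982
  4     3,500.00     2,873.9805    11,495.9220      57,479.6100
  5    53,500.00    41,818.9860   209,094.9301   1,254,569.5806
  Σ                 54,215.4117   239,323.1122   1,373,971.5738
P = 54,215.4117.
Convexity = Σ t(t+1)·PV / [P·(1+y)²] = 1,373,971.5738 / (54,215.4117 × 1.103550) = 22.96481.

22.96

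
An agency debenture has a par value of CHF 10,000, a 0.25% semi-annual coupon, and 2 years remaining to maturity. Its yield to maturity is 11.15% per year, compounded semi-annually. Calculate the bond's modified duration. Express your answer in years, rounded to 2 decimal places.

Periodic yield y = 0.05575. First find Macaulay duration:
  t   CF        PV=CF/(1+0.05575)^t    t·PV
  1        12.50        11.8399        11.8399
  2        12.50        11.2147        22.4294
  3        12.50        10.6225        31.8675
  4    10,012.50     8,059.3157    32,237.2628
  Σ                  8,092.9928    32,303.3997
P = 8,092.9928; Macaulay duration = 32,303.3997 / 8,092.9928 = 3.99153 half-year periods = 1.99576 years.
Modified duration = D_Mac / (1 + y) = 1.99576 / 1.05575 = 1.89038 years.

1.89 years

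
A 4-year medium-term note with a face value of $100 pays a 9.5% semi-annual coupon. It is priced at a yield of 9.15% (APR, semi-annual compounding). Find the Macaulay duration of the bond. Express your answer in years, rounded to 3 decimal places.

Periodic yield y = 0.04575. Discount each cash flow and weight by its period:
  t   CF        PV=CF/(1+0.04575)^t    t·PV
  1         4.75         4.5422         4.5422
  2         4.75         4.3435         8.6870
  3         4.75         4.1535        12.4604
  4         4.75         3.9718        15.8870
  5         4.75         3.7980        18.9900
  6         4.75         3.6318        21.7910
  7         4.75         3.4729        24.3106
  8       104.75        73.2371       585.8967
  Σ                    101.1508       692.5649
Price P = Σ PV = 101.1508.
Macaulay duration = Σ(t·PV) / P = 692.5649 / 101.1508 = 6.84686 half-year periods.
In years: 6.84686 / 2 = 3.42343 years.

3.423 years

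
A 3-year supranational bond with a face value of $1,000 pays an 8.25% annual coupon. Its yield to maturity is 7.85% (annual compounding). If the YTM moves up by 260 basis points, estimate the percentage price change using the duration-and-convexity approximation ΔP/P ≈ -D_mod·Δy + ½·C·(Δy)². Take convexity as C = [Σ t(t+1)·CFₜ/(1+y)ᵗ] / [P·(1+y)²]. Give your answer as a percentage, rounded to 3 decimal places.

-6.384%

With y = 0.0785:
  t   CF        PV=CF/(1+0.0785)^t    t·PV        t(t+1)·PV
  1        82.50        76.4951        76.4951         152.9903
  2        82.50        70.9273       141.8547         425.5640
  3     1,082.50       862.9139     2,588.7417      10,354.9666
  Σ                  1,010.3364     2,807.0915      10,933.5209
P = 1,010.3364; D_Mac = 2.77837 yrs; D_mod = 2.57615 yrs; C = 9.30366.
Duration effect: -2.57615 × (+0.026) = -0.066980
Convexity effect: 0.5 × 9.30366 × (0.026)² = +0.0031446
ΔP/P ≈ -0.066980 + 0.0031446 = -0.063835 = -6.3835%.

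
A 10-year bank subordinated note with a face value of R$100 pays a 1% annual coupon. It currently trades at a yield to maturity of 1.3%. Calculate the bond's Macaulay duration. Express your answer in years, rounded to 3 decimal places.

Periodic yield y = 0.013. Discount each cash flow and weight by its year:
  t   CF        PV=CF/(1+0.013)^t    t·PV
  1         1.00         0.9872         0.9872
  2         1.00         0.9745         1.9490
  3         1.00         0.9620         2.8860
  4         1.00         0.9496         3.7986
  5         1.00         0.9375         4.6873
  6         1.00         0.9254         5.5526
  7         1.00         0.9136         6.3949
  8         1.00         0.9018         7.2146
  9         1.00         0.8903         8.0123
  10      101.00        88.7620       887.6197
  Σ                     97.2038       929.1021
Price P = Σ PV = 97.2038.
Macaulay duration = Σ(t·PV) / P = 929.1021 / 97.2038 = 9.55829 years.

9.558 years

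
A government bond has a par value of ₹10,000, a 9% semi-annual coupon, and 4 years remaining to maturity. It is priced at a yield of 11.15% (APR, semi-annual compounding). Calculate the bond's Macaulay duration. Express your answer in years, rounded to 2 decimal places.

3.42 years

Periodic yield y = 0.05575. Discount each cash flow and weight by its period:
  t   CF        PV=CF/(1+0.05575)^t    t·PV
  1       450.00       426.2373       426.2373
  2       450.00       403.7294       807.4587
  3       450.00       382.4100     1,147.2300
  4       450.00       362.2164     1,448.8657
  5       450.00       343.0892     1,715.4461
  6       450.00       324.9720     1,949.8321
  7       450.00       307.8115     2,154.6807
  8    10,450.00     6,770.6064    54,164.8515
  Σ                  9,321.0723    63,814.6021
Price P = Σ PV = 9,321.0723.
Macaulay duration = Σ(t·PV) / P = 63,814.6021 / 9,321.0723 = 6.84627 half-year periods.
In years: 6.84627 / 2 = 3.42314 years.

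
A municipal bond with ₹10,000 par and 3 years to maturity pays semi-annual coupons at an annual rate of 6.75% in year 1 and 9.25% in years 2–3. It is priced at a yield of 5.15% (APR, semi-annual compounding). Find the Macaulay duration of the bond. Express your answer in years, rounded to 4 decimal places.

2.7494 years

Periodic yield y = 0.02575. Discount each cash flow and weight by its period:
  t   CF        PV=CF/(1+0.02575)^t    t·PV
  1       337.50       329.0275       329.0275
  2       337.50       320.7678       641.5355
  3       462.50       428.5359     1,285.6076
  4       462.50       417.7781     1,671.1123
  5       462.50       407.2903     2,036.4517
  6    10,462.50     8,982.2744    53,893.6463
  Σ                 10,885.6739    59,857.3809
Price P = Σ PV = 10,885.6739.
Macaulay duration = Σ(t·PV) / P = 59,857.3809 / 10,885.6739 = 5.49873 half-year periods.
In years: 5.49873 / 2 = 2.74936 years.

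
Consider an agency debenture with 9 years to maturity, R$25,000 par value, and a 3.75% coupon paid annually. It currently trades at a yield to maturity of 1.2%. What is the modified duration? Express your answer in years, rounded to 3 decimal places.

Periodic yield y = 0.012. First find Macaulay duration:
  t   CF        PV=CF/(1+0.012)^t    t·PV
  1       937.50       926.3834       926.3834
  2       937.50       915.3986     1,830.7972
  3       937.50       904.5441     2,713.6323
  4       937.50       893.8183     3,575.2731
  5       937.50       883.2196     4,416.0982
  6       937.50       872.7467     5,236.4800
  7       937.50       862.3979     6,036.7853
  8       937.50       852.1718     6,817.3747
  9    25,937.50    23,297.1879   209,674.6907
  Σ                 30,407.8683   241,227.5148
P = 30,407.8683; Macaulay duration = 241,227.5148 / 30,407.8683 = 7.93306 years.
Modified duration = D_Mac / (1 + y) = 7.93306 / 1.012 = 7.83899 years.

7.839 years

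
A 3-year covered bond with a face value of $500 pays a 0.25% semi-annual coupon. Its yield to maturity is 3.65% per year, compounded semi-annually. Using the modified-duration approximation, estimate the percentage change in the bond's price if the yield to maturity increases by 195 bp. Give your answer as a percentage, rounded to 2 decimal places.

Periodic yield y = 0.01825. Modified duration first:
  t   CF        PV=CF/(1+0.01825)^t    t·PV
  1        0.625         0.6138         0.6138
  2        0.625         0.6028         1.2056
  3        0.625         0.5920         1.7760
  4        0.625         0.5814         2.3255
  5        0.625         0.5710         2.8548
  6      500.625       449.1444     2,694.8666
  Σ                    452.1054     2,703.6423
P = 452.1054; D_Mac = 5.98012 half-year periods = 2.99006 yrs; D_mod = 2.99006/(1+0.01825) = 2.93647 yrs.
ΔP/P ≈ -D_mod · Δy = -2.93647 × (+0.0195) = -0.057261 = -5.7261%.

-5.73%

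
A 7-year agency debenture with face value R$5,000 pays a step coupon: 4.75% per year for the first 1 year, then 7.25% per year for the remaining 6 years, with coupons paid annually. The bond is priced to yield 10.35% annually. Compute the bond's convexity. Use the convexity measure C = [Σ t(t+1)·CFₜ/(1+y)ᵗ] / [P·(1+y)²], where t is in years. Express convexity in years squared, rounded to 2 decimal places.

With y = 0.1035:
  t   CF        PV=CF/(1+0.1035)^t    t·PV        t(t+1)·PV
  1       237.50       215.2243       215.2243         430.4486
  2       362.50       297.6894       595.3788       1,786.1363
  3       362.50       269.7684       809.3051       3,237.2202
  4       362.50       244.4661       977.8644       4,889.3222
  5       362.50       221.5370     1,107.6851       6,646.1108
  6       362.50       200.7585     1,204.5511       8,431.8579
  7     5,362.50     2,691.2928    18,839.0493     150,712.3944
  Σ                  4,140.7364    23,749.0581     176,133.4903
P = 4,140.7364.
Convexity = Σ t(t+1)·PV / [P·(1+y)²] = 176,133.4903 / (4,140.7364 × 1.217712) = 34.93170.

34.93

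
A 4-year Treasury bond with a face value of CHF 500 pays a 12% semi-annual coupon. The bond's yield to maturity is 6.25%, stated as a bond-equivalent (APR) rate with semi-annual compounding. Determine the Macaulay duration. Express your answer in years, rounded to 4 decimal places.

3.3612 years

Periodic yield y = 0.03125. Discount each cash flow and weight by its period:
  t   CF        PV=CF/(1+0.03125)^t    t·PV
  1        30.00        29.0909        29.0909
  2        30.00        28.2094        56.4187
  3        30.00        27.3545        82.0636
  4        30.00        26.5256       106.1024
  5        30.00        25.7218       128.6090
  6        30.00        24.9424       149.6541
  7        30.00        24.1865       169.3057
  8       530.00       414.3470     3,314.7758
  Σ                    600.3781     4,036.0204
Price P = Σ PV = 600.3781.
Macaulay duration = Σ(t·PV) / P = 4,036.0204 / 600.3781 = 6.72246 half-year periods.
In years: 6.72246 / 2 = 3.36123 years.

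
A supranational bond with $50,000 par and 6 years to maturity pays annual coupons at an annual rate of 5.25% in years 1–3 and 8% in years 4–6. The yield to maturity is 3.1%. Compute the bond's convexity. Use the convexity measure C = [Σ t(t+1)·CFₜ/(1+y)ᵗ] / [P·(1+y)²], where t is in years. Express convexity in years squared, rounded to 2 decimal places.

33.46

With y = 0.031:
  t   CF        PV=CF/(1+0.031)^t    t·PV        t(t+1)·PV
  1     2,625.00     2,546.0718     2,546.0718       5,092.1435
  2     2,625.00     2,469.5168     4,939.0335      14,817.1005
  3     2,625.00     2,395.2636     7,185.7908      28,743.1630
  4     4,000.00     3,540.1799    14,160.7195      70,803.5977
  5     4,000.00     3,433.7341    17,168.6706     103,012.0238
  6    54,000.00    44,961.6011   269,769.6065   1,888,387.2457
  Σ                 59,346.3672   315,769.8928   2,110,855.2744
P = 59,346.3672.
Convexity = Σ t(t+1)·PV / [P·(1+y)²] = 2,110,855.2744 / (59,346.3672 × 1.062961) = 33.46162.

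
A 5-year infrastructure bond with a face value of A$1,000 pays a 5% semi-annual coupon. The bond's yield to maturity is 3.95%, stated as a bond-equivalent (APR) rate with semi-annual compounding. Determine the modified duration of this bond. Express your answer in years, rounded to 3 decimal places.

4.412 years

Periodic yield y = 0.01975. First find Macaulay duration:
  t   CF        PV=CF/(1+0.01975)^t    t·PV
  1        25.00        24.5158        24.5158
  2        25.00        24.0410        48.0820
  3        25.00        23.5754        70.7262
  4        25.00        23.1188        92.4752
  5        25.00        22.6710       113.3552
  6        25.00        22.2320       133.3918
  7        25.00        21.8014       152.6097
  8        25.00        21.3791       171.0331
  9        25.00        20.9651       188.6857
  10    1,025.00       842.9207     8,429.2071
  Σ                  1,047.2203     9,424.0818
P = 1,047.2203; Macaulay duration = 9,424.0818 / 1,047.2203 = 8.99914 half-year periods = 4.49957 years.
Modified duration = D_Mac / (1 + y) = 4.49957 / 1.01975 = 4.41242 years.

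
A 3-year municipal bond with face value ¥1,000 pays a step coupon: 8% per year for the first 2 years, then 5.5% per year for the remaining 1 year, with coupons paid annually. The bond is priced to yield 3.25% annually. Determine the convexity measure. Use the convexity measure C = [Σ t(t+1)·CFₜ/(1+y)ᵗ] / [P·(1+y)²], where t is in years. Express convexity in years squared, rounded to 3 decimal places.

10.222

With y = 0.0325:
  t   CF        PV=CF/(1+0.0325)^t    t·PV        t(t+1)·PV
  1        80.00        77.4818        77.4818         154.9637
  2        80.00        75.0429       150.0859         450.2577
  3     1,055.00       958.4783     2,875.4349      11,501.7394
  Σ                  1,111.0031     3,103.0026      12,106.9608
P = 1,111.0031.
Convexity = Σ t(t+1)·PV / [P·(1+y)²] = 12,106.9608 / (1,111.0031 × 1.066056) = 10.22209.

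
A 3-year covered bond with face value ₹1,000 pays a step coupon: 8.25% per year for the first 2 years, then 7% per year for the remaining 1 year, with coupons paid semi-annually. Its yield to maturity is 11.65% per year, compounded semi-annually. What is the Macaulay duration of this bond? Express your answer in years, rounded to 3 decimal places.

2.703 years

Periodic yield y = 0.05825. Discount each cash flow and weight by its period:
  t   CF        PV=CF/(1+0.05825)^t    t·PV
  1        41.25        38.9794        38.9794
  2        41.25        36.8339        73.6677
  3        41.25        34.8064       104.4192
  4        41.25        32.8905       131.5621
  5        35.00        26.3710       131.8550
  6     1,035.00       736.9036     4,421.4217
  Σ                    906.7849     4,901.9052
Price P = Σ PV = 906.7849.
Macaulay duration = Σ(t·PV) / P = 4,901.9052 / 906.7849 = 5.40581 half-year periods.
In years: 5.40581 / 2 = 2.70290 years.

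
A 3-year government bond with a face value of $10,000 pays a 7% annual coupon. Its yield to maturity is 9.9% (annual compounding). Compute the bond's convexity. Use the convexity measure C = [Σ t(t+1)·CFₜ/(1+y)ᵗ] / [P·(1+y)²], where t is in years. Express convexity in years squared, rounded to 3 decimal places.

9.057

With y = 0.099:
  t   CF        PV=CF/(1+0.099)^t    t·PV        t(t+1)·PV
  1       700.00       636.9427       636.9427       1,273.8854
  2       700.00       579.5657     1,159.1313       3,477.3940
  3    10,700.00     8,061.0330    24,183.0991      96,732.3963
  Σ                  9,277.5414    25,979.1731     101,483.6757
P = 9,277.5414.
Convexity = Σ t(t+1)·PV / [P·(1+y)²] = 101,483.6757 / (9,277.5414 × 1.207801) = 9.05666.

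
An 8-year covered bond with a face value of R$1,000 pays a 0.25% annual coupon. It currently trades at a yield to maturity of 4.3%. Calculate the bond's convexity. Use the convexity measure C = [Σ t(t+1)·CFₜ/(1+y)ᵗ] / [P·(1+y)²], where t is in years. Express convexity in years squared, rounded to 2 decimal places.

65.26

With y = 0.043:
  t   CF        PV=CF/(1+0.043)^t    t·PV        t(t+1)·PV
  1         2.50         2.3969         2.3969           4.7939
  2         2.50         2.2981         4.5962          13.7887
  3         2.50         2.2034         6.6101          26.4404
  4         2.50         2.1125         8.4501          42.2506
  5         2.50         2.0254        10.1272          60.7631
  6         2.50         1.9419        11.6516          81.5612
  7         2.50         1.8619        13.0331         104.2648
  8     1,002.50       715.8300     5,726.6402      51,539.7622
  Σ                    730.6702     5,783.5055      51,873.6248
P = 730.6702.
Convexity = Σ t(t+1)·PV / [P·(1+y)²] = 51,873.6248 / (730.6702 × 1.087849) = 65.26143.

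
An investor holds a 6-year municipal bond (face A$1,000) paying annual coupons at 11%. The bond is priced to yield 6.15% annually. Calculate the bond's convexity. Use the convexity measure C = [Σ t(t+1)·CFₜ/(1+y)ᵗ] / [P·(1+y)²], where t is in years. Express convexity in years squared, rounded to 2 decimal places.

With y = 0.0615:
  t   CF        PV=CF/(1+0.0615)^t    t·PV        t(t+1)·PV
  1       110.00       103.6269       103.6269         207.2539
  2       110.00        97.6231       195.2462         585.7387
  3       110.00        91.9671       275.9014       1,103.6057
  4       110.00        86.6389       346.5554       1,732.7770
  5       110.00        81.6193       408.0963       2,448.5780
  6     1,110.00       775.8951     4,655.3704      32,587.5926
  Σ                  1,237.3704     5,984.7967      38,665.5460
P = 1,237.3704.
Convexity = Σ t(t+1)·PV / [P·(1+y)²] = 38,665.5460 / (1,237.3704 × 1.126782) = 27.73221.

27.73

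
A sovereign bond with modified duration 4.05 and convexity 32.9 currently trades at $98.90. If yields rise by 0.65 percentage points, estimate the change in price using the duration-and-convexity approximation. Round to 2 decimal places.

-$2.53

Duration effect: -D_mod·Δy = -4.05 × (+0.0065) = -0.026325
Convexity effect: ½·C·(Δy)² = 0.5 × 32.9 × (0.0065)² = +0.0006950125
ΔP/P ≈ -0.026325 + 0.0006950125 = -0.0256299875
ΔP ≈ 98.90 × (-0.0256299875) = -2.53480576375.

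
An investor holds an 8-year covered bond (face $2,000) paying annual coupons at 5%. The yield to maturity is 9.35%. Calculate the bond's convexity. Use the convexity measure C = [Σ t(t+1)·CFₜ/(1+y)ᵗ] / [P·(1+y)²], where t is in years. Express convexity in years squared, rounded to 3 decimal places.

With y = 0.0935:
  t   CF        PV=CF/(1+0.0935)^t    t·PV        t(t+1)·PV
  1       100.00        91.4495        91.4495         182.8989
  2       100.00        83.6301       167.2601         501.7804
  3       100.00        76.4793       229.4378         917.7510
  4       100.00        69.9399       279.7595       1,398.7975
  5       100.00        63.9596       319.7982       1,918.7894
  6       100.00        58.4908       350.9446       2,456.6120
  7       100.00        53.4895       374.4265       2,995.4117
  8     2,100.00     1,027.2331     8,217.8646      73,960.7816
  Σ                  1,524.6716    10,030.9407      84,332.8226
P = 1,524.6716.
Convexity = Σ t(t+1)·PV / [P·(1+y)²] = 84,332.8226 / (1,524.6716 × 1.195742) = 46.25756.

46.258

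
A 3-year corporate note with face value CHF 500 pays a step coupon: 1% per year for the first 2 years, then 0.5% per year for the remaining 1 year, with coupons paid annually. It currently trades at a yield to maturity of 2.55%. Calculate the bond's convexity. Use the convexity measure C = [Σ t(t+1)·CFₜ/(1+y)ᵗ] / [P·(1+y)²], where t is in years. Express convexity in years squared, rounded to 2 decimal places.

With y = 0.0255:
  t   CF        PV=CF/(1+0.0255)^t    t·PV        t(t+1)·PV
  1         5.00         4.8757         4.8757           9.7513
  2         5.00         4.7544         9.5089          28.5266
  3       502.50       465.9390     1,397.8170       5,591.2681
  Σ                    475.5691     1,412.2016       5,629.5460
P = 475.5691.
Convexity = Σ t(t+1)·PV / [P·(1+y)²] = 5,629.5460 / (475.5691 × 1.051650) = 11.25611.

11.26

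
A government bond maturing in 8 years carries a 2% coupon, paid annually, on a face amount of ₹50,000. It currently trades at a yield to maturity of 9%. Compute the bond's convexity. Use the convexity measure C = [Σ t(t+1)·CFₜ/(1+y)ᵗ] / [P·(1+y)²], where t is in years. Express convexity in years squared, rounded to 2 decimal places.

53.54

With y = 0.09:
  t   CF        PV=CF/(1+0.09)^t    t·PV        t(t+1)·PV
  1     1,000.00       917.4312       917.4312       1,834.8624
  2     1,000.00       841.6800     1,683.3600       5,050.0800
  3     1,000.00       772.1835     2,316.5504       9,266.2018
  4     1,000.00       708.4252     2,833.7008      14,168.5042
  5     1,000.00       649.9314     3,249.6569      19,497.9416
  6     1,000.00       596.2673     3,577.6040      25,043.2277
  7     1,000.00       547.0342     3,829.2397      30,633.9177
  8    51,000.00    25,595.1803   204,761.4421   1,842,852.9790
  Σ                 30,628.1331   223,168.9852   1,948,347.7143
P = 30,628.1331.
Convexity = Σ t(t+1)·PV / [P·(1+y)²] = 1,948,347.7143 / (30,628.1331 × 1.188100) = 53.54180.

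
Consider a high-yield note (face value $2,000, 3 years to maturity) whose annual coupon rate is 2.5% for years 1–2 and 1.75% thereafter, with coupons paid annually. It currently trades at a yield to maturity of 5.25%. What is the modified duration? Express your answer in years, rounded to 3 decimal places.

2.778 years

Periodic yield y = 0.0525. First find Macaulay duration:
  t   CF        PV=CF/(1+0.0525)^t    t·PV
  1        50.00        47.5059        47.5059
  2        50.00        45.1363        90.2726
  3     2,035.00     1,745.4126     5,236.2377
  Σ                  1,838.0548     5,374.0162
P = 1,838.0548; Macaulay duration = 5,374.0162 / 1,838.0548 = 2.92375 years.
Modified duration = D_Mac / (1 + y) = 2.92375 / 1.0525 = 2.77791 years.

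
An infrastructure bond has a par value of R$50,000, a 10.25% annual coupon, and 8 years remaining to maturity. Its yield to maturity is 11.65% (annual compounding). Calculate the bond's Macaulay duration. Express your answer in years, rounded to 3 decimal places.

5.743 years

Periodic yield y = 0.1165. Discount each cash flow and weight by its year:
  t   CF        PV=CF/(1+0.1165)^t    t·PV
  1     5,125.00     4,590.2373     4,590.2373
  2     5,125.00     4,111.2739     8,222.5479
  3     5,125.00     3,682.2874    11,046.8623
  4     5,125.00     3,298.0631    13,192.2524
  5     5,125.00     2,953.9302    14,769.6511
  6     5,125.00     2,645.7055    15,874.2332
  7     5,125.00     2,369.6422    16,587.4955
  8    55,125.00    22,828.5740   182,628.5917
  Σ                 46,479.7138   266,911.8715
Price P = Σ PV = 46,479.7138.
Macaulay duration = Σ(t·PV) / P = 266,911.8715 / 46,479.7138 = 5.74255 years.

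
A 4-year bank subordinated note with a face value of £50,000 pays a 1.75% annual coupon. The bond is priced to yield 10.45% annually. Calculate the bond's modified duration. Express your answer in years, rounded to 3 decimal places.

3.510 years

Periodic yield y = 0.1045. First find Macaulay duration:
  t   CF        PV=CF/(1+0.1045)^t    t·PV
  1       875.00       792.2137       792.2137
  2       875.00       717.2600     1,434.5200
  3       875.00       649.3979     1,948.1938
  4    50,875.00    34,185.4689   136,741.8757
  Σ                 36,344.3405   140,916.8031
P = 36,344.3405; Macaulay duration = 140,916.8031 / 36,344.3405 = 3.87727 years.
Modified duration = D_Mac / (1 + y) = 3.87727 / 1.1045 = 3.51043 years.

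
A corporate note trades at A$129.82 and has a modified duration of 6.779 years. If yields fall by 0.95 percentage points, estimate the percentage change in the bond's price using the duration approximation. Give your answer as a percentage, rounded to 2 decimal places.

Duration approximation: ΔP/P ≈ -D_mod · Δy = -6.779 × (-0.0095) = +0.0644005.
As a percentage: +6.44005%.

+6.44%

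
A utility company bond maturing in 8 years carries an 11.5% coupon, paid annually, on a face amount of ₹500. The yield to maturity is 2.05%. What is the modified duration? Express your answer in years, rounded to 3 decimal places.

6.082 years

Periodic yield y = 0.0205. First find Macaulay duration:
  t   CF        PV=CF/(1+0.0205)^t    t·PV
  1        57.50        56.3449        56.3449
  2        57.50        55.2131       110.4261
  3        57.50        54.1039       162.3118
  4        57.50        53.0171       212.0683
  5        57.50        51.9521       259.7603
  6        57.50        50.9084       305.4506
  7        57.50        49.8858       349.2005
  8       557.50       473.9590     3,791.6722
  Σ                    845.3843     5,247.2348
P = 845.3843; Macaulay duration = 5,247.2348 / 845.3843 = 6.20692 years.
Modified duration = D_Mac / (1 + y) = 6.20692 / 1.0205 = 6.08224 years.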